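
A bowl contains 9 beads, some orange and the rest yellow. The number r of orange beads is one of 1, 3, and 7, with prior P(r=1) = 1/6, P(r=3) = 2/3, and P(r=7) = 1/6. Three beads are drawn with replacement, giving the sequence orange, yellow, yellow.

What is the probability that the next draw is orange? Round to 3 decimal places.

0.330

The likelihood of the observed sequence under each hypothesis: P(data | r = 1) = (1/9)(8/9)(8/9) = 0.087791; P(data | r = 3) = (3/9)(6/9)(6/9) = 0.14815; P(data | r = 7) = (7/9)(2/9)(2/9) = 0.038409.
The prior-weighted likelihoods are 1/6 · 0.087791 = 0.014632, 2/3 · 0.14815 = 0.098765, 1/6 · 0.038409 = 0.0064015; with total 0.1198.
Normalising, the posterior is P(r = 1 | data) = 0.12214, P(r = 3 | data) = 0.82443, P(r = 7 | data) = 0.053435.
So P(orange next | data) = Σ P(orange next | H) P(H | data) = (1/9)(0.12214) + (1/3)(0.82443) + (7/9)(0.053435) = 0.32994.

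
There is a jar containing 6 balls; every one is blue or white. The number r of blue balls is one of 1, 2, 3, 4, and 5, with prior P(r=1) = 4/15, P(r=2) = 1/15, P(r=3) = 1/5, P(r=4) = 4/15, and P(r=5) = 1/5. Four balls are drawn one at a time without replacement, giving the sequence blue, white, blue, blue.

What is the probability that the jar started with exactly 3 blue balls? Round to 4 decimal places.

The likelihood of the observed sequence under each hypothesis: P(data | r = 1) = (1/6)(5/5)(0/4) = 0; P(data | r = 2) = (2/6)(4/5)(1/4)(0/3) = 0; P(data | r = 3) = (3/6)(3/5)(2/4)(1/3) = 1/20; P(data | r = 4) = (4/6)(2/5)(3/4)(2/3) = 2/15; P(data | r = 5) = (5/6)(1/5)(4/4)(3/3) = 1/6.
Multiplying each by its prior: 4/15 · 0 = 0, 1/15 · 0 = 0, 1/5 · 1/20 = 1/100, 4/15 · 2/15 = 8/225, 1/5 · 1/6 = 1/30; summing to 71/900.
Therefore the posterior P(r = 3 | data) = (1/100) / (71/900) = 9/71.

0.1268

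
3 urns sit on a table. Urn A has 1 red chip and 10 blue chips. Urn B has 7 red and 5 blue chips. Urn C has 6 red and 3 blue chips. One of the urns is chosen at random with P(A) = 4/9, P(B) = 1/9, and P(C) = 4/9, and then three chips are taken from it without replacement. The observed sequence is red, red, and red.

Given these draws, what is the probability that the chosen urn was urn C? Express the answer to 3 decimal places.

Compute the likelihood of the observed sequence for each case: P(data | urn A) = (1/11)(0/10) = 0; P(data | urn B) = (7/12)(6/11)(5/10) = 0.15909; P(data | urn C) = (6/9)(5/8)(4/7) = 0.2381.
Multiplying each by its prior: 4/9 · 0 = 0, 1/9 · 0.15909 = 0.017677, 4/9 · 0.2381 = 0.10582; summing to 0.1235.
Therefore the posterior P(urn C | data) = (0.10582) / (0.1235) = 0.85686.

0.857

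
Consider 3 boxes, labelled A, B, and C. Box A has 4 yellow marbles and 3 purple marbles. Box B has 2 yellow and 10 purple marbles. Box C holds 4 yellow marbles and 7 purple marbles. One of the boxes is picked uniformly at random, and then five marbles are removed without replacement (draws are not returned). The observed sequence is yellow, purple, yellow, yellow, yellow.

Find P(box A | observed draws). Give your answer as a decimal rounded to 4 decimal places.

Under each hypothesis, the probability of the observed sequence is: P(data | box A) = (4/7)(3/6)(3/5)(2/4)(1/3) = 0.028571; P(data | box B) = (2/12)(10/11)(1/10)(0/9) = 0; P(data | box C) = (4/11)(7/10)(3/9)(2/8)(1/7) = 0.0030303.
Multiplying each by its prior: 1/3 · 0.028571 = 0.0095238, 1/3 · 0 = 0, 1/3 · 0.0030303 = 0.0010101; summing to 0.010534.
So P(box A | data) = (0.0095238) / (0.010534) = 0.90411.

0.9041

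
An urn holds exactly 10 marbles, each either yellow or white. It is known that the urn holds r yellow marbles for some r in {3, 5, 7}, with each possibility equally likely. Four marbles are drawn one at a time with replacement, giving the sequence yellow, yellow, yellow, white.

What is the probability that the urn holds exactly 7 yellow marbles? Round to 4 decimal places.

0.5583

For each hypothesis, P(data | H) works out to: P(data | r = 3) = (3/10)(3/10)(3/10)(7/10) = 0.0189; P(data | r = 5) = (5/10)(5/10)(5/10)(5/10) = 0.0625; P(data | r = 7) = (7/10)(7/10)(7/10)(3/10) = 0.1029.
The prior-weighted likelihoods are 1/3 · 0.0189 = 0.0063, 1/3 · 0.0625 = 0.020833, 1/3 · 0.1029 = 0.0343; with total 0.061433.
Hence P(r = 7 | data) = (0.0343) / (0.061433) = 0.55833.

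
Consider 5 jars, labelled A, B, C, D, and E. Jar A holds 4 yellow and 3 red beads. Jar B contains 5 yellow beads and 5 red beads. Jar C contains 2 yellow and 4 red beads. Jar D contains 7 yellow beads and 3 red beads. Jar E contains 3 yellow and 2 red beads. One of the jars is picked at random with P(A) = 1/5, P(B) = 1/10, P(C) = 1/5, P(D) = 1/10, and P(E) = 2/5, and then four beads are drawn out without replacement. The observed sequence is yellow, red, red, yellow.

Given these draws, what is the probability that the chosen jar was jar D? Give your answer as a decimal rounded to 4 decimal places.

0.0599

For each hypothesis, P(data | H) works out to: P(data | jar A) = (4/7)(3/6)(2/5)(3/4) = 0.085714; P(data | jar B) = (5/10)(5/9)(4/8)(4/7) = 0.079365; P(data | jar C) = (2/6)(4/5)(3/4)(1/3) = 0.066667; P(data | jar D) = (7/10)(3/9)(2/8)(6/7) = 0.05; P(data | jar E) = (3/5)(2/4)(1/3)(2/2) = 0.1.
Multiplying each by its prior: 1/5 · 0.085714 = 0.017143, 1/10 · 0.079365 = 0.0079365, 1/5 · 0.066667 = 0.013333, 1/10 · 0.05 = 0.005, 2/5 · 0.1 = 0.04; with total 0.083413.
So P(jar D | data) = (0.005) / (0.083413) = 0.059943.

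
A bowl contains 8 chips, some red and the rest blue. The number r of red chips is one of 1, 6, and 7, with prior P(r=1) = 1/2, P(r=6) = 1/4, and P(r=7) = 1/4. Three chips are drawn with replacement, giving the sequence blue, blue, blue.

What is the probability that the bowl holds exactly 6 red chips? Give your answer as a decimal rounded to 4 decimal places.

Under each hypothesis, the probability of the observed sequence is: P(data | r = 1) = (7/8)(7/8)(7/8) = 0.66992; P(data | r = 6) = (2/8)(2/8)(2/8) = 0.015625; P(data | r = 7) = (1/8)(1/8)(1/8) = 0.0019531.
Multiplying each by its prior: 1/2 · 0.66992 = 0.33496, 1/4 · 0.015625 = 0.0039062, 1/4 · 0.0019531 = 0.00048828; with total 0.33936.
Therefore the posterior P(r = 6 | data) = (0.0039062) / (0.33936) = 0.011511.

0.0115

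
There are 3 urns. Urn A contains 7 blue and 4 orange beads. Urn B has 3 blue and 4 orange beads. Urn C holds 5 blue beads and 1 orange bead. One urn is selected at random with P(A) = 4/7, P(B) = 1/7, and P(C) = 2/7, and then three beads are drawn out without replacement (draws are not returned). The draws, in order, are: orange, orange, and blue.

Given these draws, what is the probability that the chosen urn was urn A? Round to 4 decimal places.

The likelihood of the observed sequence under each hypothesis: P(data | urn A) = (4/11)(3/10)(7/9) = 0.084848; P(data | urn B) = (4/7)(3/6)(3/5) = 0.17143; P(data | urn C) = (1/6)(0/5) = 0.
Weighting by the prior gives 4/7 · 0.084848 = 0.048485, 1/7 · 0.17143 = 0.02449, 2/7 · 0 = 0; these sum to 0.072975.
Hence P(urn A | data) = (0.048485) / (0.072975) = 0.66441.

0.6644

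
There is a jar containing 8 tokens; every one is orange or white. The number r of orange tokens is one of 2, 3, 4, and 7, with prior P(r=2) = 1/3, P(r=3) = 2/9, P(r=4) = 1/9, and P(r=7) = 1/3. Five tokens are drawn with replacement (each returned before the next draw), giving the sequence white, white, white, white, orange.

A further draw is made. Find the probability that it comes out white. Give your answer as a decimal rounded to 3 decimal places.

The likelihood of the observed sequence under each hypothesis: P(data | r = 2) = (6/8)(6/8)(6/8)(6/8)(2/8) = 0.079102; P(data | r = 3) = (5/8)(5/8)(5/8)(5/8)(3/8) = 0.05722; P(data | r = 4) = (4/8)(4/8)(4/8)(4/8)(4/8) = 0.03125; P(data | r = 7) = (1/8)(1/8)(1/8)(1/8)(7/8) = 0.00021362.
Multiplying each by its prior: 1/3 · 0.079102 = 0.026367, 2/9 · 0.05722 = 0.012716, 1/9 · 0.03125 = 0.0034722, 1/3 · 0.00021362 = 7.1208e-05; these sum to 0.042626.
Dividing through by the total gives posterior P(r = 2 | data) = 0.61857, P(r = 3 | data) = 0.29831, P(r = 4 | data) = 0.081457, P(r = 7 | data) = 0.0016705.
So P(white next | data) = Σ P(white next | H) P(H | data) = (3/4)(0.61857) + (5/8)(0.29831) + (1/2)(0.081457) + (1/8)(0.0016705) = 0.6913.

0.691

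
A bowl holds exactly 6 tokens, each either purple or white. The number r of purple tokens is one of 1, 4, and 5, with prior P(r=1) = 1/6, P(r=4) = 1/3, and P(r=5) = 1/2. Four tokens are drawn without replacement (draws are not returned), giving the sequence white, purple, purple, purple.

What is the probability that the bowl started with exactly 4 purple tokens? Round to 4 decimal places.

Compute the likelihood of the observed sequence for each case: P(data | r = 1) = (5/6)(1/5)(0/4) = 0; P(data | r = 4) = (2/6)(4/5)(3/4)(2/3) = 2/15; P(data | r = 5) = (1/6)(5/5)(4/4)(3/3) = 1/6.
The prior-weighted likelihoods are 1/6 · 0 = 0, 1/3 · 2/15 = 2/45, 1/2 · 1/6 = 1/12; these sum to 23/180.
By Bayes' rule, P(r = 4 | data) = (2/45) / (23/180) = 8/23.

0.3478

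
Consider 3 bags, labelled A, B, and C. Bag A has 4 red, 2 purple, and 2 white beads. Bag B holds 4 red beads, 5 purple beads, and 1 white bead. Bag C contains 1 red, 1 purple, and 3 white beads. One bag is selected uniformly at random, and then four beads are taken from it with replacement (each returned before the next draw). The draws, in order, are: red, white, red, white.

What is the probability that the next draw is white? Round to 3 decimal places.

0.402

Compute the likelihood of the observed sequence for each case: P(data | bag A) = (4/8)(2/8)(4/8)(2/8) = 0.015625; P(data | bag B) = (4/10)(1/10)(4/10)(1/10) = 0.0016; P(data | bag C) = (1/5)(3/5)(1/5)(3/5) = 0.0144.
Weighting by the prior gives 1/3 · 0.015625 = 0.0052083, 1/3 · 0.0016 = 0.00053333, 1/3 · 0.0144 = 0.0048; these sum to 0.010542.
The posterior is then P(bag A | data) = 0.49407, P(bag B | data) = 0.050593, P(bag C | data) = 0.45534.
So P(white next | data) = Σ P(white next | H) P(H | data) = (1/4)(0.49407) + (1/10)(0.050593) + (3/5)(0.45534) = 0.40178.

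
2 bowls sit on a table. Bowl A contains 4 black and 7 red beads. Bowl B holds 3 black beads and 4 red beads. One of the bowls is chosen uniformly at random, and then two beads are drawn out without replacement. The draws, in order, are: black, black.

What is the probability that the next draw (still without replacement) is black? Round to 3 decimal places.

0.210

Under each hypothesis, the probability of the observed sequence is: P(data | bowl A) = (4/11)(3/10) = 6/55; P(data | bowl B) = (3/7)(2/6) = 1/7.
Multiplying each by its prior: 1/2 · 6/55 = 3/55, 1/2 · 1/7 = 1/14; with total 97/770.
Dividing through by the total gives posterior P(bowl A | data) = 42/97, P(bowl B | data) = 55/97.
The predictive probability is P(black next | data) = (2/9)(42/97) + (1/5)(55/97) = 61/291.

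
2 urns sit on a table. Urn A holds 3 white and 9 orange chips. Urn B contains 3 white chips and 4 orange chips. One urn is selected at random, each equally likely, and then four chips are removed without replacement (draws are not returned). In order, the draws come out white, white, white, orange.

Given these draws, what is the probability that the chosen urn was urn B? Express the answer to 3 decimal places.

0.863

Under each hypothesis, the probability of the observed sequence is: P(data | urn A) = (3/12)(2/11)(1/10)(9/9) = 0.0045455; P(data | urn B) = (3/7)(2/6)(1/5)(4/4) = 0.028571.
Multiplying each by its prior: 1/2 · 0.0045455 = 0.0022727, 1/2 · 0.028571 = 0.014286; with total 0.016558.
By Bayes' rule, P(urn B | data) = (0.014286) / (0.016558) = 0.86275.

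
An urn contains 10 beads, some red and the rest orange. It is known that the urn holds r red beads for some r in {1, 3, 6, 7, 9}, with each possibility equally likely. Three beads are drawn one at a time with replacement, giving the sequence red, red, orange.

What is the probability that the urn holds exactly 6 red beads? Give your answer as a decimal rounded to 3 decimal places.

Compute the likelihood of the observed sequence for each case: P(data | r = 1) = (1/10)(1/10)(9/10) = 0.009; P(data | r = 3) = (3/10)(3/10)(7/10) = 0.063; P(data | r = 6) = (6/10)(6/10)(4/10) = 0.144; P(data | r = 7) = (7/10)(7/10)(3/10) = 0.147; P(data | r = 9) = (9/10)(9/10)(1/10) = 0.081.
The prior-weighted likelihoods are 1/5 · 0.009 = 0.0018, 1/5 · 0.063 = 0.0126, 1/5 · 0.144 = 0.0288, 1/5 · 0.147 = 0.0294, 1/5 · 0.081 = 0.0162; with total 0.0888.
Therefore the posterior P(r = 6 | data) = (0.0288) / (0.0888) = 0.32432.

0.324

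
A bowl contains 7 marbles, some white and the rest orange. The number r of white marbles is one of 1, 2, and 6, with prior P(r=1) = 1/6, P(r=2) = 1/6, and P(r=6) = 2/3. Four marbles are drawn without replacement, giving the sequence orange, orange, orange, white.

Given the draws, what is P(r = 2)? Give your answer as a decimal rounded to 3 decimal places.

The likelihood of the observed sequence under each hypothesis: P(data | r = 1) = (6/7)(5/6)(4/5)(1/4) = 1/7; P(data | r = 2) = (5/7)(4/6)(3/5)(2/4) = 1/7; P(data | r = 6) = (1/7)(0/6) = 0.
Weighting by the prior gives 1/6 · 1/7 = 1/42, 1/6 · 1/7 = 1/42, 2/3 · 0 = 0; these sum to 1/21.
So P(r = 2 | data) = (1/42) / (1/21) = 1/2.

0.500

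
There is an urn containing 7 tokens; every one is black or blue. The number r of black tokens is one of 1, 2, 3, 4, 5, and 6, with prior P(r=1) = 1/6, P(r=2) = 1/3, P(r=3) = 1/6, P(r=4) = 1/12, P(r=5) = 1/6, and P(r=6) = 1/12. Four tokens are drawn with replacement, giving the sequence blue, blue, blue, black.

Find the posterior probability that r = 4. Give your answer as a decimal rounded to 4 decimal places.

Compute the likelihood of the observed sequence for each case: P(data | r = 1) = (6/7)(6/7)(6/7)(1/7) = 0.089963; P(data | r = 2) = (5/7)(5/7)(5/7)(2/7) = 0.10412; P(data | r = 3) = (4/7)(4/7)(4/7)(3/7) = 0.079967; P(data | r = 4) = (3/7)(3/7)(3/7)(4/7) = 0.044981; P(data | r = 5) = (2/7)(2/7)(2/7)(5/7) = 0.01666; P(data | r = 6) = (1/7)(1/7)(1/7)(6/7) = 0.002499.
Weighting by the prior gives 1/6 · 0.089963 = 0.014994, 1/3 · 0.10412 = 0.034708, 1/6 · 0.079967 = 0.013328, 1/12 · 0.044981 = 0.0037484, 1/6 · 0.01666 = 0.0027766, 1/12 · 0.002499 = 0.00020825; these sum to 0.069763.
Hence P(r = 4 | data) = (0.0037484) / (0.069763) = 0.053731.

0.0537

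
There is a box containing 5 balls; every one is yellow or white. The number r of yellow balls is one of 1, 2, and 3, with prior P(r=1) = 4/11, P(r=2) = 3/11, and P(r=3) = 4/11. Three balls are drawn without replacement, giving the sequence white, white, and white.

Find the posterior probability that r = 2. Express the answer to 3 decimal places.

Compute the likelihood of the observed sequence for each case: P(data | r = 1) = (4/5)(3/4)(2/3) = 2/5; P(data | r = 2) = (3/5)(2/4)(1/3) = 1/10; P(data | r = 3) = (2/5)(1/4)(0/3) = 0.
The prior-weighted likelihoods are 4/11 · 2/5 = 8/55, 3/11 · 1/10 = 3/110, 4/11 · 0 = 0; with total 19/110.
By Bayes' rule, P(r = 2 | data) = (3/110) / (19/110) = 3/19.

0.158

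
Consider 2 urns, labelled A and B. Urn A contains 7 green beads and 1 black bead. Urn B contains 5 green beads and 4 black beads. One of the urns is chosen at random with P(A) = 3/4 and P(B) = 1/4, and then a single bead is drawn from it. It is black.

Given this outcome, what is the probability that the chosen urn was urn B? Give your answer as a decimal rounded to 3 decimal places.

Under each hypothesis, the probability of this draw is: P(data | urn A) = (1/8) = 1/8; P(data | urn B) = (4/9) = 4/9.
Weighting by the prior gives 3/4 · 1/8 = 3/32, 1/4 · 4/9 = 1/9; summing to 59/288.
By Bayes' rule, P(urn B | data) = (1/9) / (59/288) = 32/59.

0.542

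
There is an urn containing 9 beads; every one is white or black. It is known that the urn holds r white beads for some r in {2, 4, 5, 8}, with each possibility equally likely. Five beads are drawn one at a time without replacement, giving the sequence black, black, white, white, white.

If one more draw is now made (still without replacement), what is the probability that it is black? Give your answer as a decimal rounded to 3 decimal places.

0.600

Compute the likelihood of the observed sequence for each case: P(data | r = 2) = (7/9)(6/8)(2/7)(1/6)(0/5) = 0; P(data | r = 4) = (5/9)(4/8)(4/7)(3/6)(2/5) = 2/63; P(data | r = 5) = (4/9)(3/8)(5/7)(4/6)(3/5) = 1/21; P(data | r = 8) = (1/9)(0/8) = 0.
The prior-weighted likelihoods are 1/4 · 0 = 0, 1/4 · 2/63 = 1/126, 1/4 · 1/21 = 1/84, 1/4 · 0 = 0; these sum to 5/252.
Normalising, the posterior is P(r = 2 | data) = 0, P(r = 4 | data) = 2/5, P(r = 5 | data) = 3/5, P(r = 8 | data) = 0.
Averaging over the posterior, P(black next | data) = (3/4)(2/5) + (1/2)(3/5) = 3/5.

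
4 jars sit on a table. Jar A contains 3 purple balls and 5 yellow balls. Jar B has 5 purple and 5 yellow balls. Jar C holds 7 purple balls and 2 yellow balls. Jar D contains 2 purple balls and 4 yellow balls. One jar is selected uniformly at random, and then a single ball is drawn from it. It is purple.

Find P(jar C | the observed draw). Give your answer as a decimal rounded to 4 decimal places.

0.3916

The likelihood of this draw under each hypothesis: P(data | jar A) = (3/8) = 3/8; P(data | jar B) = (5/10) = 1/2; P(data | jar C) = (7/9) = 7/9; P(data | jar D) = (2/6) = 1/3.
Multiplying each by its prior: 1/4 · 3/8 = 3/32, 1/4 · 1/2 = 1/8, 1/4 · 7/9 = 7/36, 1/4 · 1/3 = 1/12; these sum to 143/288.
So P(jar C | data) = (7/36) / (143/288) = 56/143.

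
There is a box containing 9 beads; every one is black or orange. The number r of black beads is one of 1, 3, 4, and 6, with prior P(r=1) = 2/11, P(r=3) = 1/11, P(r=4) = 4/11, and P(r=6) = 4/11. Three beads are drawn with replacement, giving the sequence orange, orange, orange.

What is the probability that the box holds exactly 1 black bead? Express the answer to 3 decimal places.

0.554

The likelihood of the observed sequence under each hypothesis: P(data | r = 1) = (8/9)(8/9)(8/9) = 0.70233; P(data | r = 3) = (6/9)(6/9)(6/9) = 0.2963; P(data | r = 4) = (5/9)(5/9)(5/9) = 0.17147; P(data | r = 6) = (3/9)(3/9)(3/9) = 0.037037.
The prior-weighted likelihoods are 2/11 · 0.70233 = 0.1277, 1/11 · 0.2963 = 0.026936, 4/11 · 0.17147 = 0.062352, 4/11 · 0.037037 = 0.013468; these sum to 0.23045.
So P(r = 1 | data) = (0.1277) / (0.23045) = 0.55411.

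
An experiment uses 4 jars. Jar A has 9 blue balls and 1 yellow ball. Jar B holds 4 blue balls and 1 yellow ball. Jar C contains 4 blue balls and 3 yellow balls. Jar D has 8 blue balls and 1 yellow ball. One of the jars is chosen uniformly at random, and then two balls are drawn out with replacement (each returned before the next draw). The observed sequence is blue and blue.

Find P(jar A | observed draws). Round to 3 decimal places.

0.316

For each hypothesis, P(data | H) works out to: P(data | jar A) = (9/10)(9/10) = 0.81; P(data | jar B) = (4/5)(4/5) = 0.64; P(data | jar C) = (4/7)(4/7) = 0.32653; P(data | jar D) = (8/9)(8/9) = 0.79012.
Weighting by the prior gives 1/4 · 0.81 = 0.2025, 1/4 · 0.64 = 0.16, 1/4 · 0.32653 = 0.081633, 1/4 · 0.79012 = 0.19753; with total 0.64166.
Therefore the posterior P(jar A | data) = (0.2025) / (0.64166) = 0.31559.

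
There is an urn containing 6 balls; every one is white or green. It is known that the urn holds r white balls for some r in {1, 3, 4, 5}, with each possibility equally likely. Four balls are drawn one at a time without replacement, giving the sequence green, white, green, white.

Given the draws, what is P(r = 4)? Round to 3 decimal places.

0.400

Compute the likelihood of the observed sequence for each case: P(data | r = 1) = (5/6)(1/5)(4/4)(0/3) = 0; P(data | r = 3) = (3/6)(3/5)(2/4)(2/3) = 1/10; P(data | r = 4) = (2/6)(4/5)(1/4)(3/3) = 1/15; P(data | r = 5) = (1/6)(5/5)(0/4) = 0.
The prior-weighted likelihoods are 1/4 · 0 = 0, 1/4 · 1/10 = 1/40, 1/4 · 1/15 = 1/60, 1/4 · 0 = 0; these sum to 1/24.
Hence P(r = 4 | data) = (1/60) / (1/24) = 2/5.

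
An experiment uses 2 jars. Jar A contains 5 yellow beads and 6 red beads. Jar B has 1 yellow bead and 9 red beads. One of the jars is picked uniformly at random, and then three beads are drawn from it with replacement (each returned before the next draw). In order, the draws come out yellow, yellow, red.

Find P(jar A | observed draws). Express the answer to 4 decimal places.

0.9260

Compute the likelihood of the observed sequence for each case: P(data | jar A) = (5/11)(5/11)(6/11) = 0.1127; P(data | jar B) = (1/10)(1/10)(9/10) = 0.009.
Multiplying each by its prior: 1/2 · 0.1127 = 0.056349, 1/2 · 0.009 = 0.0045; with total 0.060849.
By Bayes' rule, P(jar A | data) = (0.056349) / (0.060849) = 0.92605.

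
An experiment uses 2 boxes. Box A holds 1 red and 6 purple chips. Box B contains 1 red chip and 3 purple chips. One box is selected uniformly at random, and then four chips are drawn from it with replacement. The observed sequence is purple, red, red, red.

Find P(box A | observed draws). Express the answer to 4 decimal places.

Under each hypothesis, the probability of the observed sequence is: P(data | box A) = (6/7)(1/7)(1/7)(1/7) = 0.002499; P(data | box B) = (3/4)(1/4)(1/4)(1/4) = 0.011719.
Weighting by the prior gives 1/2 · 0.002499 = 0.0012495, 1/2 · 0.011719 = 0.0058594; these sum to 0.0071089.
By Bayes' rule, P(box A | data) = (0.0012495) / (0.0071089) = 0.17576.

0.1758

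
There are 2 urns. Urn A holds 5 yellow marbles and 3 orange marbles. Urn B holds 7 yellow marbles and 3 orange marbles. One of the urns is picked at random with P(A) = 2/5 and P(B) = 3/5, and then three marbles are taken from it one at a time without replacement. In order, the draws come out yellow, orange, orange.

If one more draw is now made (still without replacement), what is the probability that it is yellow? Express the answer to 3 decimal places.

0.828

For each hypothesis, P(data | H) works out to: P(data | urn A) = (5/8)(3/7)(2/6) = 0.089286; P(data | urn B) = (7/10)(3/9)(2/8) = 0.058333.
Weighting by the prior gives 2/5 · 0.089286 = 0.035714, 3/5 · 0.058333 = 0.035; these sum to 0.070714.
Dividing through by the total gives posterior P(urn A | data) = 0.50505, P(urn B | data) = 0.49495.
The predictive probability is P(yellow next | data) = (4/5)(0.50505) + (6/7)(0.49495) = 0.82828.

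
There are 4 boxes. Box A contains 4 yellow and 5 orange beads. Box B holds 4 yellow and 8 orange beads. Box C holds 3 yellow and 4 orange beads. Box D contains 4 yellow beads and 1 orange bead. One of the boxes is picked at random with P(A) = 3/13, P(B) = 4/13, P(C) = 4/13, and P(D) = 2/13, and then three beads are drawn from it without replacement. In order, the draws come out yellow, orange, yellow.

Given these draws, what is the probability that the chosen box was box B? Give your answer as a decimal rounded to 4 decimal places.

0.1933

The likelihood of the observed sequence under each hypothesis: P(data | box A) = (4/9)(5/8)(3/7) = 0.11905; P(data | box B) = (4/12)(8/11)(3/10) = 0.072727; P(data | box C) = (3/7)(4/6)(2/5) = 0.11429; P(data | box D) = (4/5)(1/4)(3/3) = 0.2.
Multiplying each by its prior: 3/13 · 0.11905 = 0.027473, 4/13 · 0.072727 = 0.022378, 4/13 · 0.11429 = 0.035165, 2/13 · 0.2 = 0.030769; summing to 0.11578.
By Bayes' rule, P(box B | data) = (0.022378) / (0.11578) = 0.19327.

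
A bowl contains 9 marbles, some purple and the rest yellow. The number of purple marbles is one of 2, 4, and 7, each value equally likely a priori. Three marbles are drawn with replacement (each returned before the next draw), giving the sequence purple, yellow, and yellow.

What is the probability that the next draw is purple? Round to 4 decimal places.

Under each hypothesis, the probability of the observed sequence is: P(data | r = 2) = (2/9)(7/9)(7/9) = 0.13443; P(data | r = 4) = (4/9)(5/9)(5/9) = 0.13717; P(data | r = 7) = (7/9)(2/9)(2/9) = 0.038409.
Weighting by the prior gives 1/3 · 0.13443 = 0.04481, 1/3 · 0.13717 = 0.045725, 1/3 · 0.038409 = 0.012803; these sum to 0.10334.
Normalising, the posterior is P(r = 2 | data) = 0.43363, P(r = 4 | data) = 0.44248, P(r = 7 | data) = 0.12389.
So P(purple next | data) = Σ P(purple next | H) P(H | data) = (2/9)(0.43363) + (4/9)(0.44248) + (7/9)(0.12389) = 0.38938.

0.3894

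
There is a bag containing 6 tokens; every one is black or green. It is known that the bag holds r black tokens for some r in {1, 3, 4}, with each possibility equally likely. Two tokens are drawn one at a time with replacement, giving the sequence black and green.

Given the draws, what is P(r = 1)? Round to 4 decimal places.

Compute the likelihood of the observed sequence for each case: P(data | r = 1) = (1/6)(5/6) = 5/36; P(data | r = 3) = (3/6)(3/6) = 1/4; P(data | r = 4) = (4/6)(2/6) = 2/9.
Multiplying each by its prior: 1/3 · 5/36 = 5/108, 1/3 · 1/4 = 1/12, 1/3 · 2/9 = 2/27; summing to 11/54.
Therefore the posterior P(r = 1 | data) = (5/108) / (11/54) = 5/22.

0.2273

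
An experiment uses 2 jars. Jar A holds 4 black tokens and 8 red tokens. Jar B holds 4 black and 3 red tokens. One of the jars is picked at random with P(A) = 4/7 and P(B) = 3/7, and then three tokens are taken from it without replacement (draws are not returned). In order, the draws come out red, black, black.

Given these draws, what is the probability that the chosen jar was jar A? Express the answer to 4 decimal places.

0.3613

The likelihood of the observed sequence under each hypothesis: P(data | jar A) = (8/12)(4/11)(3/10) = 4/55; P(data | jar B) = (3/7)(4/6)(3/5) = 6/35.
Multiplying each by its prior: 4/7 · 4/55 = 16/385, 3/7 · 6/35 = 18/245; these sum to 62/539.
Hence P(jar A | data) = (16/385) / (62/539) = 56/155.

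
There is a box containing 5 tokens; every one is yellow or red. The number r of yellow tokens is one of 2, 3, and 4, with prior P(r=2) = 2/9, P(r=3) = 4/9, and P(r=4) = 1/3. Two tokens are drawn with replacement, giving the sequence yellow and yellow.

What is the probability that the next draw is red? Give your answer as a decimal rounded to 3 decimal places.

Compute the likelihood of the observed sequence for each case: P(data | r = 2) = (2/5)(2/5) = 4/25; P(data | r = 3) = (3/5)(3/5) = 9/25; P(data | r = 4) = (4/5)(4/5) = 16/25.
Multiplying each by its prior: 2/9 · 4/25 = 8/225, 4/9 · 9/25 = 4/25, 1/3 · 16/25 = 16/75; with total 92/225.
The posterior is then P(r = 2 | data) = 2/23, P(r = 3 | data) = 9/23, P(r = 4 | data) = 12/23.
The predictive probability is P(red next | data) = (3/5)(2/23) + (2/5)(9/23) + (1/5)(12/23) = 36/115.

0.313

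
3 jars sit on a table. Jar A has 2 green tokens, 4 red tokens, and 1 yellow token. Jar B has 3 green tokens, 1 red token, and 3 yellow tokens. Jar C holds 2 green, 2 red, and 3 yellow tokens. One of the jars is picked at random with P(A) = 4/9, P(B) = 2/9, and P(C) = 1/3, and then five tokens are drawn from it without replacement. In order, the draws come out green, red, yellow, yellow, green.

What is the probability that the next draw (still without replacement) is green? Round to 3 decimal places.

0.250

Compute the likelihood of the observed sequence for each case: P(data | jar A) = (2/7)(4/6)(1/5)(0/4) = 0; P(data | jar B) = (3/7)(1/6)(3/5)(2/4)(2/3) = 1/70; P(data | jar C) = (2/7)(2/6)(3/5)(2/4)(1/3) = 1/105.
The prior-weighted likelihoods are 4/9 · 0 = 0, 2/9 · 1/70 = 1/315, 1/3 · 1/105 = 1/315; with total 2/315.
Normalising, the posterior is P(jar A | data) = 0, P(jar B | data) = 1/2, P(jar C | data) = 1/2.
Averaging over the posterior, P(green next | data) = (1/2)(1/2) + (0)(1/2) = 1/4.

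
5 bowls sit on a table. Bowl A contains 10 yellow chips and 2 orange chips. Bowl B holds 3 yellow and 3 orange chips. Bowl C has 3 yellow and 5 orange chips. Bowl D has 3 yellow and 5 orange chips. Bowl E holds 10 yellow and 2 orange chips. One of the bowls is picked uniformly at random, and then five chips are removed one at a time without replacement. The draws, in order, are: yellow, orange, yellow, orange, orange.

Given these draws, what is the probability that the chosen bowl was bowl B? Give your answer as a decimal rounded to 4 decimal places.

Compute the likelihood of the observed sequence for each case: P(data | bowl A) = (10/12)(2/11)(9/10)(1/9)(0/8) = 0; P(data | bowl B) = (3/6)(3/5)(2/4)(2/3)(1/2) = 1/20; P(data | bowl C) = (3/8)(5/7)(2/6)(4/5)(3/4) = 3/56; P(data | bowl D) = (3/8)(5/7)(2/6)(4/5)(3/4) = 3/56; P(data | bowl E) = (10/12)(2/11)(9/10)(1/9)(0/8) = 0.
The prior-weighted likelihoods are 1/5 · 0 = 0, 1/5 · 1/20 = 1/100, 1/5 · 3/56 = 3/280, 1/5 · 3/56 = 3/280, 1/5 · 0 = 0; these sum to 11/350.
Therefore the posterior P(bowl B | data) = (1/100) / (11/350) = 7/22.

0.3182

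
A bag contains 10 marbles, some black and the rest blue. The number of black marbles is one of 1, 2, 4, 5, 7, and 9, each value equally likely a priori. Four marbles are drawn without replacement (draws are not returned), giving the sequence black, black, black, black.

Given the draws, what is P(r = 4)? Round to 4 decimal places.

0.0060

The likelihood of the observed sequence under each hypothesis: P(data | r = 1) = (1/10)(0/9) = 0; P(data | r = 2) = (2/10)(1/9)(0/8) = 0; P(data | r = 4) = (4/10)(3/9)(2/8)(1/7) = 0.0047619; P(data | r = 5) = (5/10)(4/9)(3/8)(2/7) = 0.02381; P(data | r = 7) = (7/10)(6/9)(5/8)(4/7) = 0.16667; P(data | r = 9) = (9/10)(8/9)(7/8)(6/7) = 0.6.
Multiplying each by its prior: 1/6 · 0 = 0, 1/6 · 0 = 0, 1/6 · 0.0047619 = 0.00079365, 1/6 · 0.02381 = 0.0039683, 1/6 · 0.16667 = 0.027778, 1/6 · 0.6 = 0.1; with total 0.13254.
Therefore the posterior P(r = 4 | data) = (0.00079365) / (0.13254) = 0.005988.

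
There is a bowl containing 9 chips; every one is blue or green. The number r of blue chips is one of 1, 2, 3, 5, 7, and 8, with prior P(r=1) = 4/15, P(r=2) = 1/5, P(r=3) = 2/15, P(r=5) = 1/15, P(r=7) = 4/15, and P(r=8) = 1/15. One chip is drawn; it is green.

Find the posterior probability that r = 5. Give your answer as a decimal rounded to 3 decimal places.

For each hypothesis, P(data | H) works out to: P(data | r = 1) = (8/9) = 8/9; P(data | r = 2) = (7/9) = 7/9; P(data | r = 3) = (6/9) = 2/3; P(data | r = 5) = (4/9) = 4/9; P(data | r = 7) = (2/9) = 2/9; P(data | r = 8) = (1/9) = 1/9.
Multiplying each by its prior: 4/15 · 8/9 = 32/135, 1/5 · 7/9 = 7/45, 2/15 · 2/3 = 4/45, 1/15 · 4/9 = 4/135, 4/15 · 2/9 = 8/135, 1/15 · 1/9 = 1/135; these sum to 26/45.
So P(r = 5 | data) = (4/135) / (26/45) = 2/39.

0.051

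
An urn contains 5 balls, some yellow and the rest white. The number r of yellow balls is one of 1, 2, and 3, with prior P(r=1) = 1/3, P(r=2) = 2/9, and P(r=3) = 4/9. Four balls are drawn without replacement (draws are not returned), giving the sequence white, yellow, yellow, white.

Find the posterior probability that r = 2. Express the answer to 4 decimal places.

0.3333

For each hypothesis, P(data | H) works out to: P(data | r = 1) = (4/5)(1/4)(0/3) = 0; P(data | r = 2) = (3/5)(2/4)(1/3)(2/2) = 1/10; P(data | r = 3) = (2/5)(3/4)(2/3)(1/2) = 1/10.
Multiplying each by its prior: 1/3 · 0 = 0, 2/9 · 1/10 = 1/45, 4/9 · 1/10 = 2/45; these sum to 1/15.
Therefore the posterior P(r = 2 | data) = (1/45) / (1/15) = 1/3.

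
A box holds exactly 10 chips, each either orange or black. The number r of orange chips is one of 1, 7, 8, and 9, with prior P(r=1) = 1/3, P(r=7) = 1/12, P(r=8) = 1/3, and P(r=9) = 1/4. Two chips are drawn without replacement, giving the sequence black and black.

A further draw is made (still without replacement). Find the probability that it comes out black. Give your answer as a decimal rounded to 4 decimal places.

Compute the likelihood of the observed sequence for each case: P(data | r = 1) = (9/10)(8/9) = 4/5; P(data | r = 7) = (3/10)(2/9) = 1/15; P(data | r = 8) = (2/10)(1/9) = 1/45; P(data | r = 9) = (1/10)(0/9) = 0.
Multiplying each by its prior: 1/3 · 4/5 = 4/15, 1/12 · 1/15 = 1/180, 1/3 · 1/45 = 1/135, 1/4 · 0 = 0; these sum to 151/540.
Dividing through by the total gives posterior P(r = 1 | data) = 0.95364, P(r = 7 | data) = 0.019868, P(r = 8 | data) = 0.02649, P(r = 9 | data) = 0.
The predictive probability is P(black next | data) = (7/8)(0.95364) + (1/8)(0.019868) + (0)(0.02649) = 0.83692.

0.8369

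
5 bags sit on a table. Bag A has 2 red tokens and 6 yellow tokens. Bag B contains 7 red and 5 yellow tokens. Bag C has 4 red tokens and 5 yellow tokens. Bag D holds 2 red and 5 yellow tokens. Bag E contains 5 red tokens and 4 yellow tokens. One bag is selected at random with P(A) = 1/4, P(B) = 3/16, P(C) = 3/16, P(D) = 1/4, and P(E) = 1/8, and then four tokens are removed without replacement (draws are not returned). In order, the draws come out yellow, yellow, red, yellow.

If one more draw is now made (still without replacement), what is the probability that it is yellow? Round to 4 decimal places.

For each hypothesis, P(data | H) works out to: P(data | bag A) = (6/8)(5/7)(2/6)(4/5) = 0.14286; P(data | bag B) = (5/12)(4/11)(7/10)(3/9) = 0.035354; P(data | bag C) = (5/9)(4/8)(4/7)(3/6) = 0.079365; P(data | bag D) = (5/7)(4/6)(2/5)(3/4) = 0.14286; P(data | bag E) = (4/9)(3/8)(5/7)(2/6) = 0.039683.
Weighting by the prior gives 1/4 · 0.14286 = 0.035714, 3/16 · 0.035354 = 0.0066288, 3/16 · 0.079365 = 0.014881, 1/4 · 0.14286 = 0.035714, 1/8 · 0.039683 = 0.0049603; these sum to 0.097899.
Dividing through by the total gives posterior P(bag A | data) = 0.36481, P(bag B | data) = 0.067711, P(bag C | data) = 0.152, P(bag D | data) = 0.36481, P(bag E | data) = 0.050668.
The predictive probability is P(yellow next | data) = (3/4)(0.36481) + (1/4)(0.067711) + (2/5)(0.152) + (2/3)(0.36481) + (1/5)(0.050668) = 0.60468.

0.6047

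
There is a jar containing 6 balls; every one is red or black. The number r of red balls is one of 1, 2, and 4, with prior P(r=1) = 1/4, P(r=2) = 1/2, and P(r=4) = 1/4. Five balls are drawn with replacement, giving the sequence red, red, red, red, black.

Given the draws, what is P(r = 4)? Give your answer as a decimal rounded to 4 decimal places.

Compute the likelihood of the observed sequence for each case: P(data | r = 1) = (1/6)(1/6)(1/6)(1/6)(5/6) = 0.000643; P(data | r = 2) = (2/6)(2/6)(2/6)(2/6)(4/6) = 0.0082305; P(data | r = 4) = (4/6)(4/6)(4/6)(4/6)(2/6) = 0.065844.
The prior-weighted likelihoods are 1/4 · 0.000643 = 0.00016075, 1/2 · 0.0082305 = 0.0041152, 1/4 · 0.065844 = 0.016461; summing to 0.020737.
So P(r = 4 | data) = (0.016461) / (0.020737) = 0.7938.

0.7938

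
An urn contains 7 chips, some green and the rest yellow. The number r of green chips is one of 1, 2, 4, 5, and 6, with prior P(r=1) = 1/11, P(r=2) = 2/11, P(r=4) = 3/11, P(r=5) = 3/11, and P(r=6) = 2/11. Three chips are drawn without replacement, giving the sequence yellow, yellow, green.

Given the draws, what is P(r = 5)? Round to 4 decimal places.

Compute the likelihood of the observed sequence for each case: P(data | r = 1) = (6/7)(5/6)(1/5) = 0.14286; P(data | r = 2) = (5/7)(4/6)(2/5) = 0.19048; P(data | r = 4) = (3/7)(2/6)(4/5) = 0.11429; P(data | r = 5) = (2/7)(1/6)(5/5) = 0.047619; P(data | r = 6) = (1/7)(0/6) = 0.
Multiplying each by its prior: 1/11 · 0.14286 = 0.012987, 2/11 · 0.19048 = 0.034632, 3/11 · 0.11429 = 0.031169, 3/11 · 0.047619 = 0.012987, 2/11 · 0 = 0; with total 0.091775.
Hence P(r = 5 | data) = (0.012987) / (0.091775) = 0.14151.

0.1415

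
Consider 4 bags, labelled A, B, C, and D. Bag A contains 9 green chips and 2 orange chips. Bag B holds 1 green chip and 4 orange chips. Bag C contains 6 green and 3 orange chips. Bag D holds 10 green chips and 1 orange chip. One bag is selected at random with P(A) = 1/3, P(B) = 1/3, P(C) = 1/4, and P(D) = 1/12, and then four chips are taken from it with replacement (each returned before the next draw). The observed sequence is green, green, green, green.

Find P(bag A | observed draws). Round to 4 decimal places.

Compute the likelihood of the observed sequence for each case: P(data | bag A) = (9/11)(9/11)(9/11)(9/11) = 0.44813; P(data | bag B) = (1/5)(1/5)(1/5)(1/5) = 0.0016; P(data | bag C) = (6/9)(6/9)(6/9)(6/9) = 0.19753; P(data | bag D) = (10/11)(10/11)(10/11)(10/11) = 0.68301.
The prior-weighted likelihoods are 1/3 · 0.44813 = 0.14938, 1/3 · 0.0016 = 0.00053333, 1/4 · 0.19753 = 0.049383, 1/12 · 0.68301 = 0.056918; with total 0.25621.
Hence P(bag A | data) = (0.14938) / (0.25621) = 0.58302.

0.5830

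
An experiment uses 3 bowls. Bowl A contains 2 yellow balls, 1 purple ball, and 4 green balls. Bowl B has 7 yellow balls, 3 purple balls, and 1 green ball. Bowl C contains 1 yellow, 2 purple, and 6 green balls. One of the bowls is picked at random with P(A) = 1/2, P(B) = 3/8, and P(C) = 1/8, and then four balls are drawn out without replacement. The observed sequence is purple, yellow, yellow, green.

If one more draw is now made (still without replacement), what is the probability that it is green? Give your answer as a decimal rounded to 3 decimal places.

For each hypothesis, P(data | H) works out to: P(data | bowl A) = (1/7)(2/6)(1/5)(4/4) = 0.0095238; P(data | bowl B) = (3/11)(7/10)(6/9)(1/8) = 0.015909; P(data | bowl C) = (2/9)(1/8)(0/7) = 0.
The prior-weighted likelihoods are 1/2 · 0.0095238 = 0.0047619, 3/8 · 0.015909 = 0.0059659, 1/8 · 0 = 0; with total 0.010728.
The posterior is then P(bowl A | data) = 0.44388, P(bowl B | data) = 0.55612, P(bowl C | data) = 0.
So P(green next | data) = Σ P(green next | H) P(H | data) = (1)(0.44388) + (0)(0.55612) = 0.44388.

0.444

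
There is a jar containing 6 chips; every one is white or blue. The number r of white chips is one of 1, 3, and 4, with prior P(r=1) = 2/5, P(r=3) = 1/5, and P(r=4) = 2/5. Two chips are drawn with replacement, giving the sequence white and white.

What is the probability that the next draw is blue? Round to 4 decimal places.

0.3915

For each hypothesis, P(data | H) works out to: P(data | r = 1) = (1/6)(1/6) = 1/36; P(data | r = 3) = (3/6)(3/6) = 1/4; P(data | r = 4) = (4/6)(4/6) = 4/9.
The prior-weighted likelihoods are 2/5 · 1/36 = 1/90, 1/5 · 1/4 = 1/20, 2/5 · 4/9 = 8/45; these sum to 43/180.
The posterior is then P(r = 1 | data) = 2/43, P(r = 3 | data) = 9/43, P(r = 4 | data) = 32/43.
Averaging over the posterior, P(blue next | data) = (5/6)(2/43) + (1/2)(9/43) + (1/3)(32/43) = 101/258.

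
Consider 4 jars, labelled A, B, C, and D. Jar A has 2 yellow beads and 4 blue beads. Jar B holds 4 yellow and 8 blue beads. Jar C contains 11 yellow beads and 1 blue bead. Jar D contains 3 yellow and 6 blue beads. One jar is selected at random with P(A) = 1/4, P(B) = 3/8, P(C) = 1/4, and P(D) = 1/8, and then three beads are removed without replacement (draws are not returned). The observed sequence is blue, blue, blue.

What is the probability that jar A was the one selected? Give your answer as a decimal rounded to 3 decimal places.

0.285

For each hypothesis, P(data | H) works out to: P(data | jar A) = (4/6)(3/5)(2/4) = 0.2; P(data | jar B) = (8/12)(7/11)(6/10) = 0.25455; P(data | jar C) = (1/12)(0/11) = 0; P(data | jar D) = (6/9)(5/8)(4/7) = 0.2381.
The prior-weighted likelihoods are 1/4 · 0.2 = 0.05, 3/8 · 0.25455 = 0.095455, 1/4 · 0 = 0, 1/8 · 0.2381 = 0.029762; these sum to 0.17522.
So P(jar A | data) = (0.05) / (0.17522) = 0.28536.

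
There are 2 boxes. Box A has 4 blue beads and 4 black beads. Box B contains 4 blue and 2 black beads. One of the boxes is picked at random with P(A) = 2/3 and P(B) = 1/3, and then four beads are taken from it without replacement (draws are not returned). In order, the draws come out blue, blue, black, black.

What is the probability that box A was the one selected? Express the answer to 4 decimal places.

0.7200

Under each hypothesis, the probability of the observed sequence is: P(data | box A) = (4/8)(3/7)(4/6)(3/5) = 3/35; P(data | box B) = (4/6)(3/5)(2/4)(1/3) = 1/15.
Weighting by the prior gives 2/3 · 3/35 = 2/35, 1/3 · 1/15 = 1/45; these sum to 5/63.
By Bayes' rule, P(box A | data) = (2/35) / (5/63) = 18/25.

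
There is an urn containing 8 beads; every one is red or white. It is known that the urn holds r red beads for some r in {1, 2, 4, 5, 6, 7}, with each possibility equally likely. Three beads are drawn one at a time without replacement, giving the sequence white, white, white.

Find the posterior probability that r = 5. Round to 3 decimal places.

0.017

For each hypothesis, P(data | H) works out to: P(data | r = 1) = (7/8)(6/7)(5/6) = 5/8; P(data | r = 2) = (6/8)(5/7)(4/6) = 5/14; P(data | r = 4) = (4/8)(3/7)(2/6) = 1/14; P(data | r = 5) = (3/8)(2/7)(1/6) = 1/56; P(data | r = 6) = (2/8)(1/7)(0/6) = 0; P(data | r = 7) = (1/8)(0/7) = 0.
Multiplying each by its prior: 1/6 · 5/8 = 5/48, 1/6 · 5/14 = 5/84, 1/6 · 1/14 = 1/84, 1/6 · 1/56 = 1/336, 1/6 · 0 = 0, 1/6 · 0 = 0; summing to 5/28.
By Bayes' rule, P(r = 5 | data) = (1/336) / (5/28) = 1/60.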